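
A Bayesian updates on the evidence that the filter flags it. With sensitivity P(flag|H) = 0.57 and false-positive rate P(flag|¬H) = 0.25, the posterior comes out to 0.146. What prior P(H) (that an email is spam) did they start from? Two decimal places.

In odds form, posterior odds = prior odds × likelihood ratio, so prior odds = posterior odds ÷ LR.
Posterior odds = 0.146/(1−0.146) = 0.1710. LR = 0.57/0.25 = 2.2800.
Prior odds = 0.1710/2.2800 = 0.0750, so P(H) = 0.0750/(1+0.0750) ≈ 0.07.

P(H) = 0.07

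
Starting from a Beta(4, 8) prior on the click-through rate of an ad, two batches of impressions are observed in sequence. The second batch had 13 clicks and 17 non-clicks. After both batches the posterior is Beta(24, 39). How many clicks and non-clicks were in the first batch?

7 clicks and 14 non-clicks

Because Beta–binomial updating is additive in the counts, the combined data contributed (α_post−α_prior, β_post−β_prior) successes and failures.
Total across both batches: 24−4=20 clicks, 39−8=31 non-clicks.
Subtract the second batch: 20−13=7 clicks and 31−17=14 non-clicks.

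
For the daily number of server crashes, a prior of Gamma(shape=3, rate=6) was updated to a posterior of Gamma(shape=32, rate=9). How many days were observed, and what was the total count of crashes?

A Gamma(α, β) prior (rate parametrization) on a Poisson rate with n observations summing to S gives posterior Gamma(α+S, β+n).
Matching: Σxᵢ = 32 − 3 = 29 and n = 9 − 6 = 3.

n = 3 days with total 29 crashes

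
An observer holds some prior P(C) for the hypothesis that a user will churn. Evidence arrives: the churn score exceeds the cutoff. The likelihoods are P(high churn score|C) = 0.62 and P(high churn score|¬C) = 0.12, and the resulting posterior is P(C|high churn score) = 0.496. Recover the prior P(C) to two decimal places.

P(C) = 0.16

Bayes' rule in odds form gives O(C|E) = O(C)·[P(E|C)/P(E|¬C)], hence O(C) = O(C|E)/LR.
Posterior odds = 0.496/(1−0.496) = 0.9841. LR = 0.62/0.12 = 5.1667.
Prior odds = 0.9841/5.1667 = 0.1905, so P(C) = 0.1905/(1+0.1905) ≈ 0.16.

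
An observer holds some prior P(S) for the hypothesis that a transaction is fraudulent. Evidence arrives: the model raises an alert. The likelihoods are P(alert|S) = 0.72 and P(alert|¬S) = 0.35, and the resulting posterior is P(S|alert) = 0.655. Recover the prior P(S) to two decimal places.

P(S) = 0.48

Bayes' rule in odds form gives O(S|E) = O(S)·[P(E|S)/P(E|¬S)], hence O(S) = O(S|E)/LR.
Posterior odds = 0.655/(1−0.655) = 1.8986. LR = 0.72/0.35 = 2.0571.
Prior odds = 1.8986/2.0571 = 0.9229, so P(S) = 0.9229/(1+0.9229) ≈ 0.48.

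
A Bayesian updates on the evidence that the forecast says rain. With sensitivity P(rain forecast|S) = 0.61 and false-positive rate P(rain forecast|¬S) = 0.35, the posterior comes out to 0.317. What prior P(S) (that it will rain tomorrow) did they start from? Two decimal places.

In odds form, posterior odds = prior odds × likelihood ratio, so prior odds = posterior odds ÷ LR.
Posterior odds = 0.317/(1−0.317) = 0.4641. LR = 0.61/0.35 = 1.7429.
Prior odds = 0.4641/1.7429 = 0.2663, so P(S) = 0.2663/(1+0.2663) ≈ 0.21.

P(S) = 0.21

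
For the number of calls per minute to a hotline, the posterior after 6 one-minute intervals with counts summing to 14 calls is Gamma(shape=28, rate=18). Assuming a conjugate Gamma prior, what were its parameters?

Gamma(shape=14, rate=12)

A Gamma(α, β) prior (rate parametrization) on a Poisson rate with n observations summing to S gives posterior Gamma(α+S, β+n).
So α = 28 − 14 = 14 and β = 18 − 6 = 12.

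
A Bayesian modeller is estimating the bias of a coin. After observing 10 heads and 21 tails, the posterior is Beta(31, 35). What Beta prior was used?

Under Beta–binomial conjugacy the posterior parameters are (a+s, b+f).
So a = 31 − 10 = 21 and b = 35 − 21 = 14.

Beta(21, 14)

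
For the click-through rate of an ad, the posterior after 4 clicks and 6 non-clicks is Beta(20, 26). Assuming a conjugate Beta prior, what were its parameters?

Beta(16, 20)

Beta is conjugate to the binomial likelihood: posterior = Beta(a+s, b+f).
So a = 20 − 4 = 16 and b = 26 − 6 = 20.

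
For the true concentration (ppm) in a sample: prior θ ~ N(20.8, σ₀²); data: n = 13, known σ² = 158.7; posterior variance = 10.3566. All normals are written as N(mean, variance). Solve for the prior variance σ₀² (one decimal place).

For the Normal–Normal model with known σ², precisions add: τ_n = τ₀ + n/σ².
So 1/σ₀² = 1/10.3566 − 13/158.7 = 0.096557 − 0.081916 = 0.014641.
Hence σ₀² = 1/0.014641 ≈ 68.3.

σ₀² = 68.3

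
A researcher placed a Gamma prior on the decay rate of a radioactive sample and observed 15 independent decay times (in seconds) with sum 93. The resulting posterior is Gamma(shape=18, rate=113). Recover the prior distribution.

Gamma–exponential conjugacy: posterior shape = α + n, posterior rate = β + Σtᵢ.
So α = 18 − 15 = 3 and β = 113 − 93 = 20.

Gamma(shape=3, rate=20)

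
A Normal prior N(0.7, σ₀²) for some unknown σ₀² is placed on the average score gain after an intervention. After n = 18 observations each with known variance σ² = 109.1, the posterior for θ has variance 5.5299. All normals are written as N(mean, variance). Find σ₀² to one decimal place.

Posterior precision equals prior precision plus data precision: 1/σ_n² = 1/σ₀² + n/σ².
So 1/σ₀² = 1/5.5299 − 18/109.1 = 0.180835 − 0.164986 = 0.015849.
Hence σ₀² = 1/0.015849 ≈ 63.1.

σ₀² = 63.1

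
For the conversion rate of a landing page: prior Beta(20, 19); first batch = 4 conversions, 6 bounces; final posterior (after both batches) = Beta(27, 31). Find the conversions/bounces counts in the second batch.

Sequential conjugate updates are equivalent to a single update on the pooled data, so total successes = posterior α − prior α and total failures = posterior β − prior β.
Total across both batches: 27−20=7 conversions, 31−19=12 bounces.
Subtract the first batch: 7−4=3 conversions and 12−6=6 bounces.

3 conversions and 6 bounces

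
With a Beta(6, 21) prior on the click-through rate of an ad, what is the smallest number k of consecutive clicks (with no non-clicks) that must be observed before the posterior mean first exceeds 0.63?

k = 30

After k clicks and 0 non-clicks the posterior is Beta(6+k, 21), with mean (6+k)/(6+21+k).
Set (6+k)/(27+k) > 0.63 and solve: k > (0.63·27 − 6)/(1 − 0.63) = 29.757.
The smallest integer exceeding 29.757 is 30, and checking k=30: (36)/(57) = 0.6316 > 0.63.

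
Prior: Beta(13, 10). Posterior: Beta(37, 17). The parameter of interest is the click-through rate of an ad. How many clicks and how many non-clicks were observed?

Beta is conjugate to the binomial likelihood: posterior = Beta(α+s, β+f).
Match parameters: s=37−13=24, f=17−10=7.

24 clicks and 7 non-clicks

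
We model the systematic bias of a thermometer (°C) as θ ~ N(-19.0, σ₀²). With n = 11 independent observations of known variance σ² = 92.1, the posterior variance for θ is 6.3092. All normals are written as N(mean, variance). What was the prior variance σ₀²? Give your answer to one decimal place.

σ₀² = 25.6

Posterior precision equals prior precision plus data precision: 1/σ_n² = 1/σ₀² + n/σ².
So 1/σ₀² = 1/6.3092 − 11/92.1 = 0.158499 − 0.119435 = 0.039064.
Hence σ₀² = 1/0.039064 ≈ 25.6.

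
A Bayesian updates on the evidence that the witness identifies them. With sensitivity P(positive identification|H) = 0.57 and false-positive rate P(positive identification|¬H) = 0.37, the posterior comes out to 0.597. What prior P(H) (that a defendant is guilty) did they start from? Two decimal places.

P(H) = 0.49

In odds form, posterior odds = prior odds × likelihood ratio, so prior odds = posterior odds ÷ LR.
Posterior odds = 0.597/(1−0.597) = 1.4814. LR = 0.57/0.37 = 1.5405.
Prior odds = 1.4814/1.5405 = 0.9616, so P(H) = 0.9616/(1+0.9616) ≈ 0.49.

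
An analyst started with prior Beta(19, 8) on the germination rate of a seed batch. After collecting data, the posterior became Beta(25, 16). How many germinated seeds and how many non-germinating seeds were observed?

6 germinated seeds and 8 non-germinating seeds

Under Beta–binomial conjugacy the posterior parameters are (a+s, b+f).
Match parameters: s=25−19=6, f=16−8=8.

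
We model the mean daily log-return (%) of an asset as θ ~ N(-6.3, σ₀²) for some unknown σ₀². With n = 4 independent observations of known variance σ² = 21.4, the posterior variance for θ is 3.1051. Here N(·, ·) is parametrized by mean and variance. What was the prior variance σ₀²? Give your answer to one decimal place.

Posterior precision equals prior precision plus data precision: 1/σ_n² = 1/σ₀² + n/σ².
So 1/σ₀² = 1/3.1051 − 4/21.4 = 0.322051 − 0.186916 = 0.135135.
Hence σ₀² = 1/0.135135 ≈ 7.4.

σ₀² = 7.4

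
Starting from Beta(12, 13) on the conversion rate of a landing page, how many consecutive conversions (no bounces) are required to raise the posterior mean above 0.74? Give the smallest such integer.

After k conversions and 0 bounces the posterior is Beta(12+k, 13), with mean (12+k)/(12+13+k).
Set (12+k)/(25+k) > 0.74 and solve: k > (0.74·25 − 12)/(1 − 0.74) = 25.000.
The smallest integer exceeding 25.000 is 26, and checking k=26: (38)/(51) = 0.7451 > 0.74.

k = 26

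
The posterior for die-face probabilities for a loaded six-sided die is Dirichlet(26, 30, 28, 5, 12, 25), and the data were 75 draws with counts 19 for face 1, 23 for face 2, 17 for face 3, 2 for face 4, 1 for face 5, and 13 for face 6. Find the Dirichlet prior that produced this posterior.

Dirichlet(7, 7, 11, 3, 11, 12)

For a Dirichlet(α) prior with multinomial counts c, the posterior is Dirichlet(α + c) componentwise.
Subtract each count from the matching posterior parameter: 26−19=7, 30−23=7, 28−17=11, 5−2=3, 12−1=11, 25−13=12.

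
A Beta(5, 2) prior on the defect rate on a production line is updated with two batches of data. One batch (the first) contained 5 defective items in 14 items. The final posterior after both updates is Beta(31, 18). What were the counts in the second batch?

21 defective items and 7 good items

Because Beta–binomial updating is additive in the counts, the combined data contributed (α_post−α_prior, β_post−β_prior) successes and failures.
Total across both batches: 31−5=26 defective items, 18−2=16 good items.
Subtract the first batch: 26−5=21 defective items and 16−9=7 good items.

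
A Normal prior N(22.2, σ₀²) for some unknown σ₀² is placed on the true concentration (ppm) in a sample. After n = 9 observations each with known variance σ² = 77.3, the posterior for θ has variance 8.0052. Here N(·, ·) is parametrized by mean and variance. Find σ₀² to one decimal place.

For the Normal–Normal model with known σ², precisions add: τ_n = τ₀ + n/σ².
So 1/σ₀² = 1/8.0052 − 9/77.3 = 0.124919 − 0.116429 = 0.008490.
Hence σ₀² = 1/0.008490 ≈ 117.8.

σ₀² = 117.8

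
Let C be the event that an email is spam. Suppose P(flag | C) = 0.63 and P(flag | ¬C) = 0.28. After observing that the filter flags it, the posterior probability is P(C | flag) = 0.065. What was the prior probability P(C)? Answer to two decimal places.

P(C) = 0.03

In odds form, posterior odds = prior odds × likelihood ratio, so prior odds = posterior odds ÷ LR.
Posterior odds = 0.065/(1−0.065) = 0.0695. LR = 0.63/0.28 = 2.2500.
Prior odds = 0.0695/2.2500 = 0.0309, so P(C) = 0.0309/(1+0.0309) ≈ 0.03.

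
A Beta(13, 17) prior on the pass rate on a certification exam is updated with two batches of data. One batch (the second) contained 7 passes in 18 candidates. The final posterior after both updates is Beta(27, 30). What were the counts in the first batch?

Sequential conjugate updates are equivalent to a single update on the pooled data, so total successes = posterior α − prior α and total failures = posterior β − prior β.
Total across both batches: 27−13=14 passes, 30−17=13 failures.
Subtract the second batch: 14−7=7 passes and 13−11=2 failures.

7 passes and 2 failures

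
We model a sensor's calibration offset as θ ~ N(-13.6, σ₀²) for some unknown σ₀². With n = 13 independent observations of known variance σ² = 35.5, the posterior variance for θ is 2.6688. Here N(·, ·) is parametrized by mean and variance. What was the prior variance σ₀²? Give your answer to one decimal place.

σ₀² = 117.6

For the Normal–Normal model with known σ², precisions add: τ_n = τ₀ + n/σ².
So 1/σ₀² = 1/2.6688 − 13/35.5 = 0.374700 − 0.366197 = 0.008503.
Hence σ₀² = 1/0.008503 ≈ 117.6.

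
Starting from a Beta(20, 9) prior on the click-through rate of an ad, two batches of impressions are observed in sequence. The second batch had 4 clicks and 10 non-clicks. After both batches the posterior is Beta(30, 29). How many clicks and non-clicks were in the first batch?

6 clicks and 10 non-clicks

Sequential conjugate updates are equivalent to a single update on the pooled data, so total successes = posterior α − prior α and total failures = posterior β − prior β.
Total across both batches: 30−20=10 clicks, 29−9=20 non-clicks.
Subtract the second batch: 10−4=6 clicks and 20−10=10 non-clicks.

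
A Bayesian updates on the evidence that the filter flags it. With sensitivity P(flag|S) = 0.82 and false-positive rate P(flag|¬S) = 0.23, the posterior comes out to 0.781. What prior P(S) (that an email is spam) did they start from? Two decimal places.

Bayes' rule in odds form gives O(S|E) = O(S)·[P(E|S)/P(E|¬S)], hence O(S) = O(S|E)/LR.
Posterior odds = 0.781/(1−0.781) = 3.5662. LR = 0.82/0.23 = 3.5652.
Prior odds = 3.5662/3.5652 = 1.0003, so P(S) = 1.0003/(1+1.0003) ≈ 0.50.

P(S) = 0.50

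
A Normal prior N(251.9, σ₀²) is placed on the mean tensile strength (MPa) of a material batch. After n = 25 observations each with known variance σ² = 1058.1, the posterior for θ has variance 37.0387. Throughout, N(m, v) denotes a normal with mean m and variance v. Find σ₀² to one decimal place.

For the Normal–Normal model with known σ², precisions add: τ_n = τ₀ + n/σ².
So 1/σ₀² = 1/37.0387 − 25/1058.1 = 0.026999 − 0.023627 = 0.003372.
Hence σ₀² = 1/0.003372 ≈ 296.6.

σ₀² = 296.6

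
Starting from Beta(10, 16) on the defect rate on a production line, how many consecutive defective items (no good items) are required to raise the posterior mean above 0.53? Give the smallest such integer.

After k defective items and 0 good items the posterior is Beta(10+k, 16), with mean (10+k)/(10+16+k).
Set (10+k)/(26+k) > 0.53 and solve: k > (0.53·26 − 10)/(1 − 0.53) = 8.043.
The smallest integer exceeding 8.043 is 9.

k = 9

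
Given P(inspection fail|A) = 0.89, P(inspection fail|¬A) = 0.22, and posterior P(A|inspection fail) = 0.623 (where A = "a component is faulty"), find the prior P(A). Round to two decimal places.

Bayes' rule in odds form gives O(A|E) = O(A)·[P(E|A)/P(E|¬A)], hence O(A) = O(A|E)/LR.
Posterior odds = 0.623/(1−0.623) = 1.6525. LR = 0.89/0.22 = 4.0455.
Prior odds = 1.6525/4.0455 = 0.4085, so P(A) = 0.4085/(1+0.4085) ≈ 0.29.

P(A) = 0.29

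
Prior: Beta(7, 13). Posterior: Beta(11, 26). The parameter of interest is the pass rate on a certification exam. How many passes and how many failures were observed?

Beta is conjugate to the binomial likelihood: posterior = Beta(α+s, β+f).
Match parameters: s=11−7=4, f=26−13=13.

4 passes and 13 failures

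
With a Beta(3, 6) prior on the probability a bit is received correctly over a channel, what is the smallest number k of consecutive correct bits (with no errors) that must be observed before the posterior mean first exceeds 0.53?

After k correct bits and 0 errors the posterior is Beta(3+k, 6), with mean (3+k)/(3+6+k).
Set (3+k)/(9+k) > 0.53 and solve: k > (0.53·9 − 3)/(1 − 0.53) = 3.766.
The smallest integer exceeding 3.766 is 4.

k = 4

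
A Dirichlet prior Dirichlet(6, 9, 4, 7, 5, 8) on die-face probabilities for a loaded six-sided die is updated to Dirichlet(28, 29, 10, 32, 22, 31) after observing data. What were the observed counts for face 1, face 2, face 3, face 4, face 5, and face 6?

For a Dirichlet(α) prior with multinomial counts c, the posterior is Dirichlet(α + c) componentwise.
Counts are posterior − prior componentwise: 28−6=22, 29−9=20, 10−4=6, 32−7=25, 22−5=17, 31−8=23.

counts (22, 20, 6, 25, 17, 23)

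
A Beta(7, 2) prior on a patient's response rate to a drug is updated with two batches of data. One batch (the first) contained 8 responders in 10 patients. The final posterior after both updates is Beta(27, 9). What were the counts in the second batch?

Because Beta–binomial updating is additive in the counts, the combined data contributed (α_post−α_prior, β_post−β_prior) successes and failures.
Total across both batches: 27−7=20 responders, 9−2=7 non-responders.
Subtract the first batch: 20−8=12 responders and 7−2=5 non-responders.

12 responders and 5 non-responders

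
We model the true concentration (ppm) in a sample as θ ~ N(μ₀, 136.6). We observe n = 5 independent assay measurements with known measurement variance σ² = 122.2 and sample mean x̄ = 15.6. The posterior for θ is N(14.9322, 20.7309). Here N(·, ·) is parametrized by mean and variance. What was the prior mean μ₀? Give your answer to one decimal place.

μ₀ = 11.2

The posterior mean is a precision-weighted average: μ_n = (τ₀μ₀ + τ_data·x̄)/(τ₀+τ_data), with τ₀=1/σ₀² and τ_data=n/σ².
Here τ₀ = 1/136.6 = 0.007321 and τ_data = 5/122.2 = 0.040917, so τ_n = 0.048238.
Rearranging for μ₀: μ₀ = (μ_n·τ_n − τ_data·x̄)/τ₀ = (14.9322·0.048238 − 0.040917·15.6) / 0.007321 = 0.081994/0.007321 ≈ 11.2.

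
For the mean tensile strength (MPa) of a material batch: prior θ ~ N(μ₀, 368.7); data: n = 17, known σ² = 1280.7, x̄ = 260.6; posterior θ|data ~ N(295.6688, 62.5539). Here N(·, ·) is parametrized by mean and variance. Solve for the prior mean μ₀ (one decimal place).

μ₀ = 467.3

With known observation variance, the Normal–Normal posterior has precision τ_n = τ₀ + n/σ² and mean μ_n = (τ₀μ₀ + (n/σ²)x̄)/τ_n.
Here τ₀ = 1/368.7 = 0.002712 and τ_data = 17/1280.7 = 0.013274, so τ_n = 0.015986.
Rearranging for μ₀: μ₀ = (μ_n·τ_n − τ_data·x̄)/τ₀ = (295.6688·0.015986 − 0.013274·260.6) / 0.002712 = 1.267357/0.002712 ≈ 467.3.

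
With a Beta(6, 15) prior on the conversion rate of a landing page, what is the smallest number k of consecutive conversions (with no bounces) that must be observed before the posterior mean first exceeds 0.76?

After k conversions and 0 bounces the posterior is Beta(6+k, 15), with mean (6+k)/(6+15+k).
Set (6+k)/(21+k) > 0.76 and solve: k > (0.76·21 − 6)/(1 − 0.76) = 41.500.
The smallest integer exceeding 41.500 is 42, and checking k=42: (48)/(63) = 0.7619 > 0.76.

k = 42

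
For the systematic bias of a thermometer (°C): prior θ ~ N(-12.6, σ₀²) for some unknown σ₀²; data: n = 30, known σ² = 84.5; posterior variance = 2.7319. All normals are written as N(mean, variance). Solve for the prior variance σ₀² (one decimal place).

σ₀² = 90.8

For the Normal–Normal model with known σ², precisions add: τ_n = τ₀ + n/σ².
So 1/σ₀² = 1/2.7319 − 30/84.5 = 0.366046 − 0.355030 = 0.011016.
Hence σ₀² = 1/0.011016 ≈ 90.8.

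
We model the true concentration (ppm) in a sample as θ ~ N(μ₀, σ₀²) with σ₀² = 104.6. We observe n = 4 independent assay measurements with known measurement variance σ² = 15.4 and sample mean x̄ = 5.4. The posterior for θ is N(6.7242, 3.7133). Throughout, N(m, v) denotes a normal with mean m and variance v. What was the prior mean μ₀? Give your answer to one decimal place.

The posterior mean is a precision-weighted average: μ_n = (τ₀μ₀ + τ_data·x̄)/(τ₀+τ_data), with τ₀=1/σ₀² and τ_data=n/σ².
Here τ₀ = 1/104.6 = 0.009560 and τ_data = 4/15.4 = 0.259740, so τ_n = 0.269300.
Rearranging for μ₀: μ₀ = (μ_n·τ_n − τ_data·x̄)/τ₀ = (6.7242·0.269300 − 0.259740·5.4) / 0.009560 = 0.408231/0.009560 ≈ 42.7.

μ₀ = 42.7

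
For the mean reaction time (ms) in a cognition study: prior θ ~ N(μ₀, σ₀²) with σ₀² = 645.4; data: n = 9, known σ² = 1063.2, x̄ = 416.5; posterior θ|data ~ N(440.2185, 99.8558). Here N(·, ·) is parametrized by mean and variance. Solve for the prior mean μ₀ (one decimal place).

μ₀ = 569.8

With known observation variance, the Normal–Normal posterior has precision τ_n = τ₀ + n/σ² and mean μ_n = (τ₀μ₀ + (n/σ²)x̄)/τ_n.
Here τ₀ = 1/645.4 = 0.001549 and τ_data = 9/1063.2 = 0.008465, so τ_n = 0.010014.
Rearranging for μ₀: μ₀ = (μ_n·τ_n − τ_data·x̄)/τ₀ = (440.2185·0.010014 − 0.008465·416.5) / 0.001549 = 0.882676/0.001549 ≈ 569.8.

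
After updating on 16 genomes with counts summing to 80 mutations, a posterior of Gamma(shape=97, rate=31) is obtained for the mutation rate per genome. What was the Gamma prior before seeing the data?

Gamma(shape=17, rate=15)

Gamma–Poisson conjugacy: posterior shape = α + Σxᵢ, posterior rate = β + n.
So α = 97 − 80 = 17 and β = 31 − 16 = 15.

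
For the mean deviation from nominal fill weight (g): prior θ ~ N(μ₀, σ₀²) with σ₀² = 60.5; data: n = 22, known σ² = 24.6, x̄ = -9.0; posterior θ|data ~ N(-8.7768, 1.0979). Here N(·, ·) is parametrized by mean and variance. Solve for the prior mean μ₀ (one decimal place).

The posterior mean is a precision-weighted average: μ_n = (τ₀μ₀ + τ_data·x̄)/(τ₀+τ_data), with τ₀=1/σ₀² and τ_data=n/σ².
Here τ₀ = 1/60.5 = 0.016529 and τ_data = 22/24.6 = 0.894309, so τ_n = 0.910838.
Rearranging for μ₀: μ₀ = (μ_n·τ_n − τ_data·x̄)/τ₀ = (-8.7768·0.910838 − 0.894309·-9.0) / 0.016529 = 0.054538/0.016529 ≈ 3.3.

μ₀ = 3.3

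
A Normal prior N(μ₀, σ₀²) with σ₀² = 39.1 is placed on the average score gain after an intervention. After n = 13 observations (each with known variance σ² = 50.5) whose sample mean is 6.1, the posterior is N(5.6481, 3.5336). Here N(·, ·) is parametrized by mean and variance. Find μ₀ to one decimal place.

μ₀ = 1.1

The posterior mean is a precision-weighted average: μ_n = (τ₀μ₀ + τ_data·x̄)/(τ₀+τ_data), with τ₀=1/σ₀² and τ_data=n/σ².
Here τ₀ = 1/39.1 = 0.025575 and τ_data = 13/50.5 = 0.257426, so τ_n = 0.283001.
Rearranging for μ₀: μ₀ = (μ_n·τ_n − τ_data·x̄)/τ₀ = (5.6481·0.283001 − 0.257426·6.1) / 0.025575 = 0.028119/0.025575 ≈ 1.1.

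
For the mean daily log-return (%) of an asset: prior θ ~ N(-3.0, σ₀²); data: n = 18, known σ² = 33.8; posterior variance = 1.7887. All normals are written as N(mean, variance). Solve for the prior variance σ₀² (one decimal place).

For the Normal–Normal model with known σ², precisions add: τ_n = τ₀ + n/σ².
So 1/σ₀² = 1/1.7887 − 18/33.8 = 0.559065 − 0.532544 = 0.026521.
Hence σ₀² = 1/0.026521 ≈ 37.7.

σ₀² = 37.7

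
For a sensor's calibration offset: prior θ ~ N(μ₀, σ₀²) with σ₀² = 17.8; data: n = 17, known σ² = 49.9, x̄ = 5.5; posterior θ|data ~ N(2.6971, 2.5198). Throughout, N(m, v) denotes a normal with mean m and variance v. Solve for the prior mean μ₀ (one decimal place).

The posterior mean is a precision-weighted average: μ_n = (τ₀μ₀ + τ_data·x̄)/(τ₀+τ_data), with τ₀=1/σ₀² and τ_data=n/σ².
Here τ₀ = 1/17.8 = 0.056180 and τ_data = 17/49.9 = 0.340681, so τ_n = 0.396861.
Rearranging for μ₀: μ₀ = (μ_n·τ_n − τ_data·x̄)/τ₀ = (2.6971·0.396861 − 0.340681·5.5) / 0.056180 = -0.803372/0.056180 ≈ -14.3.

μ₀ = -14.3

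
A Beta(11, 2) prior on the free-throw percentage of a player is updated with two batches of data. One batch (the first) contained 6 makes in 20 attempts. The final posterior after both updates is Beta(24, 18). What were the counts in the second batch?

7 makes and 2 misses

Because Beta–binomial updating is additive in the counts, the combined data contributed (α_post−α_prior, β_post−β_prior) successes and failures.
Total across both batches: 24−11=13 makes, 18−2=16 misses.
Subtract the first batch: 13−6=7 makes and 16−14=2 misses.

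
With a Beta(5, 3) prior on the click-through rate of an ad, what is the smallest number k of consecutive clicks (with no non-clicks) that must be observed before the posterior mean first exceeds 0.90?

k = 23

After k clicks and 0 non-clicks the posterior is Beta(5+k, 3), with mean (5+k)/(5+3+k).
Set (5+k)/(8+k) > 0.90 and solve: k > (0.90·8 − 5)/(1 − 0.90) = 22.000.
The smallest integer exceeding 22.000 is 23.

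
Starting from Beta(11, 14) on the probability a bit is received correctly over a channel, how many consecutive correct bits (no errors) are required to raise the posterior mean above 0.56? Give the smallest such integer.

After k correct bits and 0 errors the posterior is Beta(11+k, 14), with mean (11+k)/(11+14+k).
Set (11+k)/(25+k) > 0.56 and solve: k > (0.56·25 − 11)/(1 − 0.56) = 6.818.
The smallest integer exceeding 6.818 is 7, and checking k=7: (18)/(32) = 0.5625 > 0.56.

k = 7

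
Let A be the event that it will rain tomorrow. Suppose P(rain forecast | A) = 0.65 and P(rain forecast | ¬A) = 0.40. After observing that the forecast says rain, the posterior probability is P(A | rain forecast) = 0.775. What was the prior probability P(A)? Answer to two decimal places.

P(A) = 0.68

In odds form, posterior odds = prior odds × likelihood ratio, so prior odds = posterior odds ÷ LR.
Posterior odds = 0.775/(1−0.775) = 3.4444. LR = 0.65/0.40 = 1.6250.
Prior odds = 3.4444/1.6250 = 2.1196, so P(A) = 2.1196/(1+2.1196) ≈ 0.68.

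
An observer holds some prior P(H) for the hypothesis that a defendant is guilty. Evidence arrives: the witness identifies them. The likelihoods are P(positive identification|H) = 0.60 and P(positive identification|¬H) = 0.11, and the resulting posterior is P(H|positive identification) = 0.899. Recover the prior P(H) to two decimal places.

Bayes' rule in odds form gives O(H|E) = O(H)·[P(E|H)/P(E|¬H)], hence O(H) = O(H|E)/LR.
Posterior odds = 0.899/(1−0.899) = 8.9010. LR = 0.60/0.11 = 5.4545.
Prior odds = 8.9010/5.4545 = 1.6319, so P(H) = 1.6319/(1+1.6319) ≈ 0.62.

P(H) = 0.62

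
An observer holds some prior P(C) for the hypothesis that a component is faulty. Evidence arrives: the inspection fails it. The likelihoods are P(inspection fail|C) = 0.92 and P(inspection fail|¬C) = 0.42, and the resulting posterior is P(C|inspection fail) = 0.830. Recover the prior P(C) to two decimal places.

In odds form, posterior odds = prior odds × likelihood ratio, so prior odds = posterior odds ÷ LR.
Posterior odds = 0.830/(1−0.830) = 4.8824. LR = 0.92/0.42 = 2.1905.
Prior odds = 4.8824/2.1905 = 2.2289, so P(C) = 2.2289/(1+2.2289) ≈ 0.69.

P(C) = 0.69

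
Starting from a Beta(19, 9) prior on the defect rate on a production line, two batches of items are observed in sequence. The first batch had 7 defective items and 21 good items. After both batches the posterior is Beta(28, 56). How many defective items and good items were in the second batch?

Because Beta–binomial updating is additive in the counts, the combined data contributed (α_post−α_prior, β_post−β_prior) successes and failures.
Total across both batches: 28−19=9 defective items, 56−9=47 good items.
Subtract the first batch: 9−7=2 defective items and 47−21=26 good items.

2 defective items and 26 good items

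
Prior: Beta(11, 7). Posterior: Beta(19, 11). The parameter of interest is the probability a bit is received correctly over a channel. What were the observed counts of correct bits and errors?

8 correct bits and 4 errors

Under Beta–binomial conjugacy the posterior parameters are (a+s, b+f).
Match parameters: s=19−11=8, f=11−7=4.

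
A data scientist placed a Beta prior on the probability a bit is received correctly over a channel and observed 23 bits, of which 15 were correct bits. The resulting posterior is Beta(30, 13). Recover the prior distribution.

Beta is conjugate to the binomial likelihood: posterior = Beta(a+s, b+f).
So a = 30 − 15 = 15 and b = 13 − 8 = 5.

Beta(15, 5)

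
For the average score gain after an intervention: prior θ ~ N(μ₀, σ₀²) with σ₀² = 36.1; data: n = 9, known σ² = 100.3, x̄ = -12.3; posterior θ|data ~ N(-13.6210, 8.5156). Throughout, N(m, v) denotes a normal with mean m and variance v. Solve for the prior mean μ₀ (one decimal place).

The posterior mean is a precision-weighted average: μ_n = (τ₀μ₀ + τ_data·x̄)/(τ₀+τ_data), with τ₀=1/σ₀² and τ_data=n/σ².
Here τ₀ = 1/36.1 = 0.027701 and τ_data = 9/100.3 = 0.089731, so τ_n = 0.117432.
Rearranging for μ₀: μ₀ = (μ_n·τ_n − τ_data·x̄)/τ₀ = (-13.6210·0.117432 − 0.089731·-12.3) / 0.027701 = -0.495850/0.027701 ≈ -17.9.

μ₀ = -17.9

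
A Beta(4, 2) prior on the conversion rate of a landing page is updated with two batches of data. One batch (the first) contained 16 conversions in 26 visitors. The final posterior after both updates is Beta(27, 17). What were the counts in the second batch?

Because Beta–binomial updating is additive in the counts, the combined data contributed (α_post−α_prior, β_post−β_prior) successes and failures.
Total across both batches: 27−4=23 conversions, 17−2=15 bounces.
Subtract the first batch: 23−16=7 conversions and 15−10=5 bounces.

7 conversions and 5 bounces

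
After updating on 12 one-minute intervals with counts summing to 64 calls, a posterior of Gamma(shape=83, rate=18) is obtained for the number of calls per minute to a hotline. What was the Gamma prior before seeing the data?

Gamma(shape=19, rate=6)

Gamma–Poisson conjugacy: posterior shape = α + Σxᵢ, posterior rate = β + n.
So α = 83 − 64 = 19 and β = 18 − 12 = 6.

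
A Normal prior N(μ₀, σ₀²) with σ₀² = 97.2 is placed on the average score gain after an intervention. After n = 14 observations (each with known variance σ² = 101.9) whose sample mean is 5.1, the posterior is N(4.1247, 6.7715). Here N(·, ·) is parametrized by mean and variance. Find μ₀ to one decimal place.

μ₀ = -8.9

The posterior mean is a precision-weighted average: μ_n = (τ₀μ₀ + τ_data·x̄)/(τ₀+τ_data), with τ₀=1/σ₀² and τ_data=n/σ².
Here τ₀ = 1/97.2 = 0.010288 and τ_data = 14/101.9 = 0.137390, so τ_n = 0.147678.
Rearranging for μ₀: μ₀ = (μ_n·τ_n − τ_data·x̄)/τ₀ = (4.1247·0.147678 − 0.137390·5.1) / 0.010288 = -0.091562/0.010288 ≈ -8.9.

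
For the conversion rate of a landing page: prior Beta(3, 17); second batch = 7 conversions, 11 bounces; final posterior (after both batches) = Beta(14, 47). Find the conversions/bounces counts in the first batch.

Sequential conjugate updates are equivalent to a single update on the pooled data, so total successes = posterior α − prior α and total failures = posterior β − prior β.
Total across both batches: 14−3=11 conversions, 47−17=30 bounces.
Subtract the second batch: 11−7=4 conversions and 30−11=19 bounces.

4 conversions and 19 bounces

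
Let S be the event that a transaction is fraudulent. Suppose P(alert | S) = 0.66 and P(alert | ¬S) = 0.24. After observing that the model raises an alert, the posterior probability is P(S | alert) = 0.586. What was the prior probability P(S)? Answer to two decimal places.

Bayes' rule in odds form gives O(S|E) = O(S)·[P(E|S)/P(E|¬S)], hence O(S) = O(S|E)/LR.
Posterior odds = 0.586/(1−0.586) = 1.4155. LR = 0.66/0.24 = 2.7500.
Prior odds = 1.4155/2.7500 = 0.5147, so P(S) = 0.5147/(1+0.5147) ≈ 0.34.

P(S) = 0.34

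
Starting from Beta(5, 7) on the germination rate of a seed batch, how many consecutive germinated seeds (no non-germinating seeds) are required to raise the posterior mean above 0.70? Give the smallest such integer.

k = 12

After k germinated seeds and 0 non-germinating seeds the posterior is Beta(5+k, 7), with mean (5+k)/(5+7+k).
Set (5+k)/(12+k) > 0.70 and solve: k > (0.70·12 − 5)/(1 − 0.70) = 11.333.
The smallest integer exceeding 11.333 is 12, and checking k=12: (17)/(24) = 0.7083 > 0.70.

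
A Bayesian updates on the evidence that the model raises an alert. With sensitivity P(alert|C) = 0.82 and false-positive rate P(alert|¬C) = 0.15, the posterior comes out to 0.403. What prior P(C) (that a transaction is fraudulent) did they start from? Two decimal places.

In odds form, posterior odds = prior odds × likelihood ratio, so prior odds = posterior odds ÷ LR.
Posterior odds = 0.403/(1−0.403) = 0.6750. LR = 0.82/0.15 = 5.4667.
Prior odds = 0.6750/5.4667 = 0.1235, so P(C) = 0.1235/(1+0.1235) ≈ 0.11.

P(C) = 0.11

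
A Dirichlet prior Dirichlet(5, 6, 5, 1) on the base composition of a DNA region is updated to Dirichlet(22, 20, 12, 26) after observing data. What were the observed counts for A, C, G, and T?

For a Dirichlet(α) prior with multinomial counts c, the posterior is Dirichlet(α + c) componentwise.
Counts are posterior − prior componentwise: 22−5=17, 20−6=14, 12−5=7, 26−1=25.

counts (17, 14, 7, 25)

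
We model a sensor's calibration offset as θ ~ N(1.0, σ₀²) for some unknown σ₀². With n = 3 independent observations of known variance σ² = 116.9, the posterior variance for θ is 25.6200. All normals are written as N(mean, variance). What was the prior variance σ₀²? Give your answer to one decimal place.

For the Normal–Normal model with known σ², precisions add: τ_n = τ₀ + n/σ².
So 1/σ₀² = 1/25.6200 − 3/116.9 = 0.039032 − 0.025663 = 0.013369.
Hence σ₀² = 1/0.013369 ≈ 74.8.

σ₀² = 74.8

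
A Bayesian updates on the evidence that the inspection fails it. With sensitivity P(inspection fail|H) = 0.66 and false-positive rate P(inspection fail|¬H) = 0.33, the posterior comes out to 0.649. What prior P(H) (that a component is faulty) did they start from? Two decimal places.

In odds form, posterior odds = prior odds × likelihood ratio, so prior odds = posterior odds ÷ LR.
Posterior odds = 0.649/(1−0.649) = 1.8490. LR = 0.66/0.33 = 2.0000.
Prior odds = 1.8490/2.0000 = 0.9245, so P(H) = 0.9245/(1+0.9245) ≈ 0.48.

P(H) = 0.48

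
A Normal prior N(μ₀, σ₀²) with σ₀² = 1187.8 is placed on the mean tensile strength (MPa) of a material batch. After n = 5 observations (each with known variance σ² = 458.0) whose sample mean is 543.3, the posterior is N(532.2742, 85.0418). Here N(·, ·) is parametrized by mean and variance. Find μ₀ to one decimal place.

μ₀ = 389.3

The posterior mean is a precision-weighted average: μ_n = (τ₀μ₀ + τ_data·x̄)/(τ₀+τ_data), with τ₀=1/σ₀² and τ_data=n/σ².
Here τ₀ = 1/1187.8 = 0.000842 and τ_data = 5/458.0 = 0.010917, so τ_n = 0.011759.
Rearranging for μ₀: μ₀ = (μ_n·τ_n − τ_data·x̄)/τ₀ = (532.2742·0.011759 − 0.010917·543.3) / 0.000842 = 0.327806/0.000842 ≈ 389.3.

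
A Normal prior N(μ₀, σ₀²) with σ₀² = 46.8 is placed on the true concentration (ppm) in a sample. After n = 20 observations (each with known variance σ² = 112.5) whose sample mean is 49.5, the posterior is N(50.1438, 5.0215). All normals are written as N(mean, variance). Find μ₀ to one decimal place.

With known observation variance, the Normal–Normal posterior has precision τ_n = τ₀ + n/σ² and mean μ_n = (τ₀μ₀ + (n/σ²)x̄)/τ_n.
Here τ₀ = 1/46.8 = 0.021368 and τ_data = 20/112.5 = 0.177778, so τ_n = 0.199146.
Rearranging for μ₀: μ₀ = (μ_n·τ_n − τ_data·x̄)/τ₀ = (50.1438·0.199146 − 0.177778·49.5) / 0.021368 = 1.185926/0.021368 ≈ 55.5.

μ₀ = 55.5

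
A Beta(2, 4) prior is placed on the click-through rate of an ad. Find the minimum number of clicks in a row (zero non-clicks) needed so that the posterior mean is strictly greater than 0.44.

k = 2

After k clicks and 0 non-clicks the posterior is Beta(2+k, 4), with mean (2+k)/(2+4+k).
Set (2+k)/(6+k) > 0.44 and solve: k > (0.44·6 − 2)/(1 − 0.44) = 1.143.
The smallest integer exceeding 1.143 is 2.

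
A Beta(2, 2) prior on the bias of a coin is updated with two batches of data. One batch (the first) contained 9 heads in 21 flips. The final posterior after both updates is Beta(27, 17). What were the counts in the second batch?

16 heads and 3 tails

Because Beta–binomial updating is additive in the counts, the combined data contributed (α_post−α_prior, β_post−β_prior) successes and failures.
Total across both batches: 27−2=25 heads, 17−2=15 tails.
Subtract the first batch: 25−9=16 heads and 15−12=3 tails.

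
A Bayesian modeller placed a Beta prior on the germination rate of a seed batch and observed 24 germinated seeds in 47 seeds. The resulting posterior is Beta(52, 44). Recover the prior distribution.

Beta(28, 21)

A Beta(α, β) prior with s successes and f failures in binomial data gives a Beta(α+s, β+f) posterior.
So α = 52 − 24 = 28 and β = 44 − 23 = 21.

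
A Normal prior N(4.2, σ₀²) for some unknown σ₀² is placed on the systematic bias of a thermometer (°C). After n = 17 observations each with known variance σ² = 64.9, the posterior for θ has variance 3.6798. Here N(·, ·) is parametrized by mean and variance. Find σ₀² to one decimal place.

Posterior precision equals prior precision plus data precision: 1/σ_n² = 1/σ₀² + n/σ².
So 1/σ₀² = 1/3.6798 − 17/64.9 = 0.271754 − 0.261941 = 0.009813.
Hence σ₀² = 1/0.009813 ≈ 101.9.

σ₀² = 101.9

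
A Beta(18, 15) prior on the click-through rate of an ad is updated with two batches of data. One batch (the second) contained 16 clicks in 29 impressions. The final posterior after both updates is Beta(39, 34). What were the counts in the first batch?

5 clicks and 6 non-clicks

Sequential conjugate updates are equivalent to a single update on the pooled data, so total successes = posterior α − prior α and total failures = posterior β − prior β.
Total across both batches: 39−18=21 clicks, 34−15=19 non-clicks.
Subtract the second batch: 21−16=5 clicks and 19−13=6 non-clicks.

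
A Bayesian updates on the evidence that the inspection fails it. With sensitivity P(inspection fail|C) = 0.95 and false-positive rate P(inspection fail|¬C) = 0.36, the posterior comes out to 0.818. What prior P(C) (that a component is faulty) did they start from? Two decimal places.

In odds form, posterior odds = prior odds × likelihood ratio, so prior odds = posterior odds ÷ LR.
Posterior odds = 0.818/(1−0.818) = 4.4945. LR = 0.95/0.36 = 2.6389.
Prior odds = 4.4945/2.6389 = 1.7032, so P(C) = 1.7032/(1+1.7032) ≈ 0.63.

P(C) = 0.63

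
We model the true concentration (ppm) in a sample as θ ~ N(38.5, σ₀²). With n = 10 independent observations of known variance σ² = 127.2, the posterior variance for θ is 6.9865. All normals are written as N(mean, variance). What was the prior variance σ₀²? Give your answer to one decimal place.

σ₀² = 15.5

Posterior precision equals prior precision plus data precision: 1/σ_n² = 1/σ₀² + n/σ².
So 1/σ₀² = 1/6.9865 − 10/127.2 = 0.143133 − 0.078616 = 0.064517.
Hence σ₀² = 1/0.064517 ≈ 15.5.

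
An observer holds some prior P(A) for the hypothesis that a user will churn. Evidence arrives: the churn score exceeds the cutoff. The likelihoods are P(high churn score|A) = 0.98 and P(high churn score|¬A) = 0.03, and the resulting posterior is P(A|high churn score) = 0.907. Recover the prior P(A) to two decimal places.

In odds form, posterior odds = prior odds × likelihood ratio, so prior odds = posterior odds ÷ LR.
Posterior odds = 0.907/(1−0.907) = 9.7527. LR = 0.98/0.03 = 32.6667.
Prior odds = 9.7527/32.6667 = 0.2986, so P(A) = 0.2986/(1+0.2986) ≈ 0.23.

P(A) = 0.23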